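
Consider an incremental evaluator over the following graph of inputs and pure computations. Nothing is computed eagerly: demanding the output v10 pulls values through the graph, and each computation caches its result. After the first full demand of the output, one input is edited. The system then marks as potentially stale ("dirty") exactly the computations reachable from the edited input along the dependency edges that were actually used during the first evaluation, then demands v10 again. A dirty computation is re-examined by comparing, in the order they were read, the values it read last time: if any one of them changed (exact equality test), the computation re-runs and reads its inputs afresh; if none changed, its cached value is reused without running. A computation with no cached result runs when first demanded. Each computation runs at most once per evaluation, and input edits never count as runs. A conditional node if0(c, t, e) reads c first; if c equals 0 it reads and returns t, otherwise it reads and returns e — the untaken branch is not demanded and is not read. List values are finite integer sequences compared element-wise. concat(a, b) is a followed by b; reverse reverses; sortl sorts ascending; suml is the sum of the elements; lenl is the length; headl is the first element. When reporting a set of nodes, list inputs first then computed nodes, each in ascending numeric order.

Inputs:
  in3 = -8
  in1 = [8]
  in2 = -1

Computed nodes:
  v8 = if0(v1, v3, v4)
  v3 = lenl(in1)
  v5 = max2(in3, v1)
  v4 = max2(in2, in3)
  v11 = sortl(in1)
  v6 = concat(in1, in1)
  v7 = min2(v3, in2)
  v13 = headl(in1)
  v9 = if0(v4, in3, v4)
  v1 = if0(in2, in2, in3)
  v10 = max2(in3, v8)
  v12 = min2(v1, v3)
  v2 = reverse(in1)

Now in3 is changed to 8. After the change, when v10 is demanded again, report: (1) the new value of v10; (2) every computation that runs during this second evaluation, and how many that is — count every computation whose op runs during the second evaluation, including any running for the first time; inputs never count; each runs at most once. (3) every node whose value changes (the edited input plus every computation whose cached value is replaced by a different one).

v10 now evaluates to 8.
Run set: v1, v4, v8, v10 (4 run).
Changed values: in3, v1, v4, v8, v10.

Initial pass — values computed on the first demand:
  v1 = if0(in2=-1 -> else branch in3) = -8
  v4 = max2(-1, -8) = -1
  v8 = if0(v1=-8 -> else branch v4) = -1
  v10 = max2(-8, -1) = -1

Second demand — change propagation:
  v1: re-runs because in3 -8->8; new result 8.
  v4: re-runs because in3 -8->8; new result 8.
  v8: re-runs because v1 -8->8; v4 -1->8; new result 8.
  v10: re-runs because in3 -8->8; v8 -1->8; new result 8.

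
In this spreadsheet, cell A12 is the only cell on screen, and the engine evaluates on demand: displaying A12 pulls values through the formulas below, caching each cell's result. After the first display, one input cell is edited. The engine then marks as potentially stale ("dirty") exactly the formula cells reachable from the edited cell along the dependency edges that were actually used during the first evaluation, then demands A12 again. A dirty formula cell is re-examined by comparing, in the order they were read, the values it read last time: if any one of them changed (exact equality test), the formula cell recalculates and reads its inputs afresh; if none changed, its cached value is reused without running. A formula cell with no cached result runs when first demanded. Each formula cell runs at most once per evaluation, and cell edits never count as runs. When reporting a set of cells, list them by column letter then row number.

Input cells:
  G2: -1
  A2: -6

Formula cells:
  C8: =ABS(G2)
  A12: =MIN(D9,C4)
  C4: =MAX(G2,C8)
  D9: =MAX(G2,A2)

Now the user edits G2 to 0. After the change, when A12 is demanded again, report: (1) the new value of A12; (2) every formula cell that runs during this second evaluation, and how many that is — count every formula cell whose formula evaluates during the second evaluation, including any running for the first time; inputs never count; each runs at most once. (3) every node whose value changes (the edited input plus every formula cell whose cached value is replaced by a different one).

A12 now evaluates to 0.
Run set: A12, C4, C8, D9 (4 run).
Changed values: A12, C4, C8, D9, G2.

Initial pass — values computed on the first demand:
  C8 = ABS(-1) = 1
  C4 = MAX(-1, 1) = 1
  D9 = MAX(-1, -6) = -1
  A12 = MIN(-1, 1) = -1

Second demand — change propagation:
  C8: re-runs because G2 -1->0; new result 0.
  C4: re-runs because G2 -1->0; C8 1->0; new result 0.
  D9: re-runs because G2 -1->0; new result 0.
  A12: re-runs because D9 -1->0; C4 1->0; new result 0.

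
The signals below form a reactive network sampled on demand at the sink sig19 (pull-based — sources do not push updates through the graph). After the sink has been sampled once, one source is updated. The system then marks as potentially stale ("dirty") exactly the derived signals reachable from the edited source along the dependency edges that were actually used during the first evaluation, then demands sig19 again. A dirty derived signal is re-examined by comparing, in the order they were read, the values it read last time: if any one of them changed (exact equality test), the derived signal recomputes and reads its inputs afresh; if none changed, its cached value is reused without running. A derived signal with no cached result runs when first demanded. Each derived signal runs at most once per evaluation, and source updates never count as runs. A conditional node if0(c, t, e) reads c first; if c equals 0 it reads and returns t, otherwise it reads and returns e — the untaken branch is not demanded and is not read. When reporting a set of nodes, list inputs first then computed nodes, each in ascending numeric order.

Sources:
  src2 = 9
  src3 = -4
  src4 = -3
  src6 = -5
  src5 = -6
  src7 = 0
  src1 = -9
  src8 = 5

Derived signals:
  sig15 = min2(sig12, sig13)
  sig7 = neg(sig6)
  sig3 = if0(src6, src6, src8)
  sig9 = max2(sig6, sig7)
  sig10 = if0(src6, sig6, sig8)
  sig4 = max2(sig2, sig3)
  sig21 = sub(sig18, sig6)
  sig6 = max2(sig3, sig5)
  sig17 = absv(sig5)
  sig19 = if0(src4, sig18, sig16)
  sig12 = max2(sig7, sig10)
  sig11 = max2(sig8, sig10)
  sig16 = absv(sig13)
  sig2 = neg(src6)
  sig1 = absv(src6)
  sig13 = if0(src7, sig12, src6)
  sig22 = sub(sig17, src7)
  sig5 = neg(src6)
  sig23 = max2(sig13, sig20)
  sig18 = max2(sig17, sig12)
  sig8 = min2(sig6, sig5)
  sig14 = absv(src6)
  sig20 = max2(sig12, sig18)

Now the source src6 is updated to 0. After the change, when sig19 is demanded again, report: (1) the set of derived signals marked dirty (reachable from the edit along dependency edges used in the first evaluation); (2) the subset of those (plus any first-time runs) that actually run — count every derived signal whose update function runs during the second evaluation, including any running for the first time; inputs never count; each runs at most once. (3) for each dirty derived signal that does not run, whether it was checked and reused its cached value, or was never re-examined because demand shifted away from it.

Initial pass — values computed on the first demand:
  sig3 = if0(src6=-5 -> else branch src8) = 5
  sig5 = neg(-5) = 5
  sig6 = max2(5, 5) = 5
  sig7 = neg(5) = -5
  sig8 = min2(5, 5) = 5
  sig10 = if0(src6=-5 -> else branch sig8) = 5
  sig12 = max2(-5, 5) = 5
  sig13 = if0(src7=0 -> then branch sig12) = 5
  sig16 = absv(5) = 5
  sig19 = if0(src4=-3 -> else branch sig16) = 5

Second demand — change propagation:
  sig3: re-runs because src6 -5->0; new result 0.
  sig5: re-runs because src6 -5->0; new result 0.
  sig6: re-runs because sig3 5->0; sig5 5->0; new result 0.
  sig7: re-runs because sig6 5->0; new result 0.
  sig8: dirty yet unreached — the second evaluation never asks for it.
  sig10: re-runs because src6 -5->0; new result 0.
  sig12: re-runs because sig7 -5->0; sig10 5->0; new result 0.
  sig13: re-runs because sig12 5->0; new result 0.
  sig16: re-runs because sig13 5->0; new result 0.
  sig19: re-runs because sig16 5->0; new result 0.

The important point: the flipped condition redirects demand; sig8 is left stale, never re-checked.

Dirty set: sig3, sig5, sig6, sig7, sig8, sig10, sig12, sig13, sig16, sig19.
Run set: sig3, sig5, sig6, sig7, sig10, sig12, sig13, sig16, sig19 (9 run).
Left stale — demand moved off them: sig8.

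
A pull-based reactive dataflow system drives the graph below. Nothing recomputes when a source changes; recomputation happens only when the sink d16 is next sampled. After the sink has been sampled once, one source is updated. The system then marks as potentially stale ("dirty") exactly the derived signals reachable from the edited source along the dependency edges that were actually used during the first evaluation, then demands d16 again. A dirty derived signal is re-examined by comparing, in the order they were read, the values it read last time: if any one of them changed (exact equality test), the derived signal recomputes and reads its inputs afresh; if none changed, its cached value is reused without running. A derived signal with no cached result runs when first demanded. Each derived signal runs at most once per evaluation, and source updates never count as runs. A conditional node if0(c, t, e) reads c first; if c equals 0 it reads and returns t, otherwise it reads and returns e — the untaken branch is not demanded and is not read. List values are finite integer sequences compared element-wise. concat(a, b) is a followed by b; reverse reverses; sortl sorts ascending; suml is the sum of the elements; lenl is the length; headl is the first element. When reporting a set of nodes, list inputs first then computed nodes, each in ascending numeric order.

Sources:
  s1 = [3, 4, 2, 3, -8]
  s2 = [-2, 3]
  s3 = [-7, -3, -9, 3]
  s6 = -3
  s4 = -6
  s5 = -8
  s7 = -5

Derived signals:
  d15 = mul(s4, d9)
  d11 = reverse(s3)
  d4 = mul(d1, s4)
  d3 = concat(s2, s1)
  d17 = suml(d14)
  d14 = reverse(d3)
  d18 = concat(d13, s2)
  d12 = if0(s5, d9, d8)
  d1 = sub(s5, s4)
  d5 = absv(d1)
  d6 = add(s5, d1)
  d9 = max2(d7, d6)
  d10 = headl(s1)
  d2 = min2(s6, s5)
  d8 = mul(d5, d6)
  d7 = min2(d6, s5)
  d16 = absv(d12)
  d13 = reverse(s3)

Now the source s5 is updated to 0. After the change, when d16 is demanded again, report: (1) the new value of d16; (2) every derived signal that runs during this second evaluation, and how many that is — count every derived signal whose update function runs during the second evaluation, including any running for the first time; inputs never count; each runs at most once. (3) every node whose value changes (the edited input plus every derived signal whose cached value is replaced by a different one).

First evaluation (everything demanded from the output):
  d1 = sub(-8, -6) = -2
  d5 = absv(-2) = 2
  d6 = add(-8, -2) = -10
  d8 = mul(2, -10) = -20
  d12 = if0(s5=-8 -> else branch d8) = -20
  d16 = absv(-20) = 20

Propagation after the edit:
  d1: runs — s5 -8->0; result 6.
  d5: marked dirty but never re-examined — demand shifted away from it.
  d6: runs — s5 -8->0; d1 -2->6; result 6.
  d7: demanded for the first time — runs, produces 0.
  d8: marked dirty but never re-examined — demand shifted away from it.
  d9: demanded for the first time — runs, produces 6.
  d12: runs — s5 -8->0; result 6.
  d16: runs — d12 -20->6; result 6.

Key observation: a condition flipped, so demand moved to the other branch — d5, d8 are never re-examined.

New value of d16: 6.
Derived signals that run: d1, d6, d7, d9, d12, d16 — 6 in total.
Values that change: s5, d1, d6, d12, d16.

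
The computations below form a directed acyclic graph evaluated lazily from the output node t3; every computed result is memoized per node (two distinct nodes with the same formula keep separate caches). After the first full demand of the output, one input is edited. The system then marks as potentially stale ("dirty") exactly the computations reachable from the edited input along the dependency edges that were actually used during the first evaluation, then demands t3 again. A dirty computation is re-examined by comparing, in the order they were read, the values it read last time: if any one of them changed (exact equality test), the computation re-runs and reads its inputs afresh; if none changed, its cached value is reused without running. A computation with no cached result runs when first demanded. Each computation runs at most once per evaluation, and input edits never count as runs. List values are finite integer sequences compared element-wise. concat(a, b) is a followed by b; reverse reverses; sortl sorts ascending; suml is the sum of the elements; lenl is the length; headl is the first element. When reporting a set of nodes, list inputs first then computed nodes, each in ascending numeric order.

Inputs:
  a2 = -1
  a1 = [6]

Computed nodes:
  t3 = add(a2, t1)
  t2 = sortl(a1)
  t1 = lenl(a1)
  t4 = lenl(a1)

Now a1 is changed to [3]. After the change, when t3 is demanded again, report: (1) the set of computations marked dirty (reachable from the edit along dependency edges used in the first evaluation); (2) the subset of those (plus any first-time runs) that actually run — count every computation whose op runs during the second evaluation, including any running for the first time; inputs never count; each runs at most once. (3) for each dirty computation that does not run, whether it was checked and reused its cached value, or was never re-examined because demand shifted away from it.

The edit dirties: t1, t3.
1 computations run: t1.
Cache hits after checking: t3.
Note the absorption at t1: it re-runs yet its value is the same, leaving the output's value untouched.

First demand of the output computes:
  t1 = lenl([6]) = 1
  t3 = add(-1, 1) = 0

After the edit, cleaning proceeds:
  t1: a read changed (a1 [6]->[3]) — executes, giving 1 — identical to its old value.
  t3: dirty, but its reads are unchanged (a2 unchanged, t1 unchanged); cached 0 stands.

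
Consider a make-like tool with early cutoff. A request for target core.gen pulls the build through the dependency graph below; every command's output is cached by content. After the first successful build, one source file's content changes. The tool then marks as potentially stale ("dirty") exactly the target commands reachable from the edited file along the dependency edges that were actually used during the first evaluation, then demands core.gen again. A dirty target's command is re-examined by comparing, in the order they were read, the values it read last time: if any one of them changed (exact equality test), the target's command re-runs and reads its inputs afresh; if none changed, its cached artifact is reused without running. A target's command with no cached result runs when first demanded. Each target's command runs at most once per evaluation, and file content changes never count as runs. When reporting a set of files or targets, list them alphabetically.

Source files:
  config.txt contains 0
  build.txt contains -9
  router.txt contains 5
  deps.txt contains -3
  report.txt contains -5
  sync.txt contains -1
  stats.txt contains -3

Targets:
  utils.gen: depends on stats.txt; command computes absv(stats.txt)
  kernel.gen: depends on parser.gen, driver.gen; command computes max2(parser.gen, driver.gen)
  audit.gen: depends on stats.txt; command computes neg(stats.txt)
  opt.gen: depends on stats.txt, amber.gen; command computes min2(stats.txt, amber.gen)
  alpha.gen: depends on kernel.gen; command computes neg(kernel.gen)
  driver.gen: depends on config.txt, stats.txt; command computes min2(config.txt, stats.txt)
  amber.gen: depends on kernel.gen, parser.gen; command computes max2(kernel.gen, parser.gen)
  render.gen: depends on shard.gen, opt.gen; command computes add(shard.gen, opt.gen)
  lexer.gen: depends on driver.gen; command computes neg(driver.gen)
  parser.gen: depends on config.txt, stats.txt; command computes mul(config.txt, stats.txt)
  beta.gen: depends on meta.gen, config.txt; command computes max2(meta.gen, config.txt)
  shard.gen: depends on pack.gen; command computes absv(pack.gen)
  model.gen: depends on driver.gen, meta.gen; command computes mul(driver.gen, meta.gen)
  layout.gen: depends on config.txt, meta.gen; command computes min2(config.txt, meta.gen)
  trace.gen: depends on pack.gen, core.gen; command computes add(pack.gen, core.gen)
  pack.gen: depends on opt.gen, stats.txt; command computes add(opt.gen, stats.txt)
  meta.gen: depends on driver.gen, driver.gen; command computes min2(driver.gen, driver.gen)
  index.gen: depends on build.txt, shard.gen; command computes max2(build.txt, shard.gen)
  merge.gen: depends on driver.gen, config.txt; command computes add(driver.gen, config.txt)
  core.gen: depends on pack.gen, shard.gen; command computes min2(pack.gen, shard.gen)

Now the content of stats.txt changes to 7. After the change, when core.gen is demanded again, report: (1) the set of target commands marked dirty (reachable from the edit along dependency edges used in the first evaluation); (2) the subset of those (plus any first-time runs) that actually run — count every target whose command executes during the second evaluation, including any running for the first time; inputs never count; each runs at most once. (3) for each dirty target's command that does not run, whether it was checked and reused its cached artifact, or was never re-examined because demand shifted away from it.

First demand of the output computes:
  driver.gen = min2(0, -3) = -3
  parser.gen = mul(0, -3) = 0
  kernel.gen = max2(0, -3) = 0
  amber.gen = max2(0, 0) = 0
  opt.gen = min2(-3, 0) = -3
  pack.gen = add(-3, -3) = -6
  shard.gen = absv(-6) = 6
  core.gen = min2(-6, 6) = -6

After the edit, cleaning proceeds:
  driver.gen: a read changed (stats.txt -3->7) — executes, giving 0.
  parser.gen: a read changed (stats.txt -3->7) — executes, giving 0 — identical to its old value.
  kernel.gen: a read changed (driver.gen -3->0) — executes, giving 0 — identical to its old value.
  amber.gen: dirty, but its reads are unchanged (kernel.gen unchanged, parser.gen unchanged); cached 0 stands.
  opt.gen: a read changed (stats.txt -3->7) — executes, giving 0.
  pack.gen: a read changed (opt.gen -3->0; stats.txt -3->7) — executes, giving 7.
  shard.gen: a read changed (pack.gen -6->7) — executes, giving 7.
  core.gen: a read changed (pack.gen -6->7; shard.gen 6->7) — executes, giving 7.

Note where the cutoff bites: amber.gen is checked, finds nothing changed, and keeps its cache.

The edit dirties: amber.gen, core.gen, driver.gen, kernel.gen, opt.gen, pack.gen, parser.gen, shard.gen.
7 target commands run: core.gen, driver.gen, kernel.gen, opt.gen, pack.gen, parser.gen, shard.gen.
Cache hits after checking: amber.gen.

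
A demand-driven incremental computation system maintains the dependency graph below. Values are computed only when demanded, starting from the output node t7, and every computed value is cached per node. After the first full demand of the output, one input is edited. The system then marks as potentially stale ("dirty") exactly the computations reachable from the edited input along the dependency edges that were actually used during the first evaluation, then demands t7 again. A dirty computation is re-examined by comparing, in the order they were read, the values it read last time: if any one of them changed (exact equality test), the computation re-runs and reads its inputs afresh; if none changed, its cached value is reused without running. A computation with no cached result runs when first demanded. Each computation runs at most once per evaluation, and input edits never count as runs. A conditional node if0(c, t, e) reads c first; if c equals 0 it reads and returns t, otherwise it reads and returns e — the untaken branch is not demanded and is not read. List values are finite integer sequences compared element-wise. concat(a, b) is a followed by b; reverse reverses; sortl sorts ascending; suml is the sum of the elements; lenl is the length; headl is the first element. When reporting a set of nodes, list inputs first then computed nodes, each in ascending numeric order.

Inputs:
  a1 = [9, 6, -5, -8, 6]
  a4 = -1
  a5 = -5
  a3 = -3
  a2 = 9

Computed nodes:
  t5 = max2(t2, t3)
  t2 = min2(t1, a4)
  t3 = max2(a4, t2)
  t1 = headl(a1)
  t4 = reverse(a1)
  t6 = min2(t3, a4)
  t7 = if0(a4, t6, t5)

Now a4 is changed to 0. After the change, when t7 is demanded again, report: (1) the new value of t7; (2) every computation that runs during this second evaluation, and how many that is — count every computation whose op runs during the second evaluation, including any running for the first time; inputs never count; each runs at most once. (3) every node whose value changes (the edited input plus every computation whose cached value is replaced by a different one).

New value of t7: 0.
Computations that run: t2, t3, t6, t7 — 4 in total.
Values that change: a4, t2, t3, t7.
Key observation: a condition flipped, so demand moved to the other branch — t5 is never re-examined.

First evaluation (everything demanded from the output):
  t1 = headl([9, 6, -5, -8, 6]) = 9
  t2 = min2(9, -1) = -1
  t3 = max2(-1, -1) = -1
  t5 = max2(-1, -1) = -1
  t7 = if0(a4=-1 -> else branch t5) = -1

Propagation after the edit:
  t2: runs — a4 -1->0; result 0.
  t3: runs — a4 -1->0; t2 -1->0; result 0.
  t5: marked dirty but never re-examined — demand shifted away from it.
  t6: demanded for the first time — runs, produces 0.
  t7: runs — a4 -1->0; result 0.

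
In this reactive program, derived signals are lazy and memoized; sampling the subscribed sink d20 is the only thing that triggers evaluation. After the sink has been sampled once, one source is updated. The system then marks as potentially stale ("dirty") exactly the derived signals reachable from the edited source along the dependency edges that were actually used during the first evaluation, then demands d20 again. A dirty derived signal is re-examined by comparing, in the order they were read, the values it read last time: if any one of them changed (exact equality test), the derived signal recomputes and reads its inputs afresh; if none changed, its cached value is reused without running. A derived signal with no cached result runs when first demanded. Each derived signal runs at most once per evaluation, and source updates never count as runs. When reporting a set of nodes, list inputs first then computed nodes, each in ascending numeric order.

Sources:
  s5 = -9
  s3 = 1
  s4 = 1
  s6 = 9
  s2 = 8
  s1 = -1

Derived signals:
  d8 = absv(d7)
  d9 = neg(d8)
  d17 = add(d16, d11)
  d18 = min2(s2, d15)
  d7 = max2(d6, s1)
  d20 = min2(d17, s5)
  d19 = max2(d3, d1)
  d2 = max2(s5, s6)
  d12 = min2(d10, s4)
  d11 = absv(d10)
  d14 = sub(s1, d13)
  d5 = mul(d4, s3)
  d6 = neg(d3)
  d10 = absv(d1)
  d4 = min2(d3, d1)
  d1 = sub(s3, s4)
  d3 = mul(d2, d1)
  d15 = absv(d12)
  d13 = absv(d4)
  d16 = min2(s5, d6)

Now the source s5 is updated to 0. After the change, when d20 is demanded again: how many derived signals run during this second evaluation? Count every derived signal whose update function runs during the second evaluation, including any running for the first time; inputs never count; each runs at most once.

4 derived signals run: d2, d16, d17, d20.
Note where the cutoff bites: d3 is checked, finds nothing changed, and keeps its cache.

First demand of the output computes:
  d1 = sub(1, 1) = 0
  d2 = max2(-9, 9) = 9
  d3 = mul(9, 0) = 0
  d6 = neg(0) = 0
  d10 = absv(0) = 0
  d11 = absv(0) = 0
  d16 = min2(-9, 0) = -9
  d17 = add(-9, 0) = -9
  d20 = min2(-9, -9) = -9

After the edit, cleaning proceeds:
  d2: a read changed (s5 -9->0) — executes, giving 9 — identical to its old value.
  d3: dirty, but its reads are unchanged (d2 unchanged, d1 unchanged); cached 0 stands.
  d6: dirty, but its reads are unchanged (d3 unchanged); cached 0 stands.
  d16: a read changed (s5 -9->0) — executes, giving 0.
  d17: a read changed (d16 -9->0) — executes, giving 0.
  d20: a read changed (d17 -9->0; s5 -9->0) — executes, giving 0.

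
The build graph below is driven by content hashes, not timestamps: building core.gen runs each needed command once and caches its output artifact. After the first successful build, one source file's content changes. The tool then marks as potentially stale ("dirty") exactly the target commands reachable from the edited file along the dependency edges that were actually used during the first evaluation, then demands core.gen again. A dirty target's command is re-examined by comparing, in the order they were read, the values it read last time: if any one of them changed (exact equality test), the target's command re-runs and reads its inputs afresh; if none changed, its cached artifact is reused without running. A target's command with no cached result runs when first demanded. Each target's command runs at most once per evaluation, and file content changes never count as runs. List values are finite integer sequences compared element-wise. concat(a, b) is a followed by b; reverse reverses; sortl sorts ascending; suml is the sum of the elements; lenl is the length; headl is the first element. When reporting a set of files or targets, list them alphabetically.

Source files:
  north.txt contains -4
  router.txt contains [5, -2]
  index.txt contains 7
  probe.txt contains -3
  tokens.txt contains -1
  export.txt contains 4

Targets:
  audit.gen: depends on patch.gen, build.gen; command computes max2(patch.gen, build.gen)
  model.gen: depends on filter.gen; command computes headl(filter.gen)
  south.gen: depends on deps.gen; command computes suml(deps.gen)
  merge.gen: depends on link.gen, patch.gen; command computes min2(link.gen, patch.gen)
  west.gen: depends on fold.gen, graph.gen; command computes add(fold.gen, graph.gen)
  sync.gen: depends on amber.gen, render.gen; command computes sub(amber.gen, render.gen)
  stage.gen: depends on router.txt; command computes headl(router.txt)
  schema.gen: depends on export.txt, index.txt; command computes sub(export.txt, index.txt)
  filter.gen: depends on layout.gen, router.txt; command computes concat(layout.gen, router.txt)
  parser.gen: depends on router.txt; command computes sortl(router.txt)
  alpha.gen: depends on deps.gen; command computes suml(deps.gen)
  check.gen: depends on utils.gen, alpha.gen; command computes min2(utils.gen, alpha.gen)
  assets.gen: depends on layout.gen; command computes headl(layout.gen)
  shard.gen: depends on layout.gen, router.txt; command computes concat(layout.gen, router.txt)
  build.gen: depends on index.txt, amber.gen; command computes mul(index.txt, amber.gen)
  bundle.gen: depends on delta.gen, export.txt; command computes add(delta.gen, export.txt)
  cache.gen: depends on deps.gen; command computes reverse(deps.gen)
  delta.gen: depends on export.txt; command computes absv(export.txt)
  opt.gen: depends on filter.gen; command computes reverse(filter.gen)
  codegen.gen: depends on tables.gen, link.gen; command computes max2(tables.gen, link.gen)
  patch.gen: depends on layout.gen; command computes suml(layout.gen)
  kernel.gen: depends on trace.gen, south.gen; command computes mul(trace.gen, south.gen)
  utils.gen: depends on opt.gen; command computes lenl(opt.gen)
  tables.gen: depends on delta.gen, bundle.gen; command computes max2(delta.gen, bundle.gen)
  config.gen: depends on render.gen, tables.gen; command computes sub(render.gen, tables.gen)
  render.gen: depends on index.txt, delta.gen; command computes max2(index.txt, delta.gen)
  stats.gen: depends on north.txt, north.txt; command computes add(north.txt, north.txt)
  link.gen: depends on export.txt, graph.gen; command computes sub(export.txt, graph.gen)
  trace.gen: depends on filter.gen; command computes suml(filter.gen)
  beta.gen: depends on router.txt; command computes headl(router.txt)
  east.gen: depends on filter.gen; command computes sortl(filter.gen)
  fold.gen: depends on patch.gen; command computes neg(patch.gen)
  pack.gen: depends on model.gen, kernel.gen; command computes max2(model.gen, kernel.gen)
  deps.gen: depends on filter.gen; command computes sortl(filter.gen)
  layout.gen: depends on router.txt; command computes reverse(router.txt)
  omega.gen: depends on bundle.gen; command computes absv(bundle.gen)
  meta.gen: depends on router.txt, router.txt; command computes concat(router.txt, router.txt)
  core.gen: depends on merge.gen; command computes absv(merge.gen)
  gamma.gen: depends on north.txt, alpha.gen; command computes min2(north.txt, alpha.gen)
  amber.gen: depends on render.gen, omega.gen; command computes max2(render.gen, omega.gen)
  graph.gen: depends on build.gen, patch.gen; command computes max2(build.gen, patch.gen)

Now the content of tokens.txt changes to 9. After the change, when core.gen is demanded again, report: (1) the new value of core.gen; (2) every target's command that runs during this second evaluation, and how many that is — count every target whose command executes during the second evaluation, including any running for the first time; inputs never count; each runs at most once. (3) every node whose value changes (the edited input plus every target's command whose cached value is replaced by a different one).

core.gen now evaluates to 52.
Run set: none (0 run).
Changed values: tokens.txt.
The important point: nothing the output needs ever reads tokens.txt, so the edit is invisible to it.

Initial pass — values computed on the first demand:
  delta.gen = absv(4) = 4
  bundle.gen = add(4, 4) = 8
  layout.gen = reverse([5, -2]) = [-2, 5]
  omega.gen = absv(8) = 8
  patch.gen = suml([-2, 5]) = 3
  render.gen = max2(7, 4) = 7
  amber.gen = max2(7, 8) = 8
  build.gen = mul(7, 8) = 56
  graph.gen = max2(56, 3) = 56
  link.gen = sub(4, 56) = -52
  merge.gen = min2(-52, 3) = -52
  core.gen = absv(-52) = 52

Second demand — change propagation:
  no demanded computation ever read tokens.txt, so the edit dirties nothing and nothing runs.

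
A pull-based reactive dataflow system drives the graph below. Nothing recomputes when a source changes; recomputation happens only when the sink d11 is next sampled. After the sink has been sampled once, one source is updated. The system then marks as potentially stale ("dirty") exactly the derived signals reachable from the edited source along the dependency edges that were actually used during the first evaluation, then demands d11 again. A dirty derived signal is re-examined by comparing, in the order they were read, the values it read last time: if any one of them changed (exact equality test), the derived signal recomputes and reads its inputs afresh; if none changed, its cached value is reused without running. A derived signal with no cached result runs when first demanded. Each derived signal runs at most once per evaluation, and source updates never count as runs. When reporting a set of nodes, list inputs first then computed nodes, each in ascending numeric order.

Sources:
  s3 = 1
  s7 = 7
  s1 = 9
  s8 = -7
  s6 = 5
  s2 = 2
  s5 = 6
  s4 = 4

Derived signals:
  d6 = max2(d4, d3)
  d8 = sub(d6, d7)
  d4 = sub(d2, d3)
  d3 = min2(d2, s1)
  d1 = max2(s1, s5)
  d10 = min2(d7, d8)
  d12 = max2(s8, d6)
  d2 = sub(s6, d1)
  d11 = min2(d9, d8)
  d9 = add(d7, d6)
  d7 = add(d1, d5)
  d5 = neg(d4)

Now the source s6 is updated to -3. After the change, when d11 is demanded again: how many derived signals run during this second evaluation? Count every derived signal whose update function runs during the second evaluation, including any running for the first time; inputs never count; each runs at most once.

First evaluation (everything demanded from the output):
  d1 = max2(9, 6) = 9
  d2 = sub(5, 9) = -4
  d3 = min2(-4, 9) = -4
  d4 = sub(-4, -4) = 0
  d5 = neg(0) = 0
  d6 = max2(0, -4) = 0
  d7 = add(9, 0) = 9
  d8 = sub(0, 9) = -9
  d9 = add(9, 0) = 9
  d11 = min2(9, -9) = -9

Propagation after the edit:
  d2: runs — s6 5->-3; result -12.
  d3: runs — d2 -4->-12; result -12.
  d4: runs — d2 -4->-12; d3 -4->-12; result 0 (same value as before).
  d5: checked — values it read are unchanged (d4 unchanged); reused cached 0 without running.
  d6: runs — d3 -4->-12; result 0 (same value as before).
  d7: checked — values it read are unchanged (d1 unchanged, d5 unchanged); reused cached 9 without running.
  d8: checked — values it read are unchanged (d6 unchanged, d7 unchanged); reused cached -9 without running.
  d9: checked — values it read are unchanged (d7 unchanged, d6 unchanged); reused cached 9 without running.
  d11: checked — values it read are unchanged (d9 unchanged, d8 unchanged); reused cached -9 without running.

Key observation: the cutoff stops propagation at d5 — its inputs' values are unchanged, so it reuses its cache.

Derived signals that run: d2, d3, d4, d6 — 4 in total.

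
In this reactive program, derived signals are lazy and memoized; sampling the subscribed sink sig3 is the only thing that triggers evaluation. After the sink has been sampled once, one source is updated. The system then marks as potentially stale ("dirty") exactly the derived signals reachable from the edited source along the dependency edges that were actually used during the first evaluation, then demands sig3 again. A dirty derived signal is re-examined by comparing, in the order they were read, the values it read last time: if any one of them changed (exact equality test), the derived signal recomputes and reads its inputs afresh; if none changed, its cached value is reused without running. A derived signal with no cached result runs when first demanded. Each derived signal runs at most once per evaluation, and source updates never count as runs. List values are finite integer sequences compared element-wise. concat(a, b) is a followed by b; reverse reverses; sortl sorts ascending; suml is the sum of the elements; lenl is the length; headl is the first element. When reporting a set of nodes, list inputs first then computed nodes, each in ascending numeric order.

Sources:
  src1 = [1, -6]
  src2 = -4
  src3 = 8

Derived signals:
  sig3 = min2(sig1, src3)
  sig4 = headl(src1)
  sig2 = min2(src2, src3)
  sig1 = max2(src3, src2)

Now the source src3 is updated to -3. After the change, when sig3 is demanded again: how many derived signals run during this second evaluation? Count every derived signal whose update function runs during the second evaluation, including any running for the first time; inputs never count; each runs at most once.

2 derived signals run: sig1, sig3.

First demand of the output computes:
  sig1 = max2(8, -4) = 8
  sig3 = min2(8, 8) = 8

After the edit, cleaning proceeds:
  sig1: a read changed (src3 8->-3) — executes, giving -3.
  sig3: a read changed (sig1 8->-3; src3 8->-3) — executes, giving -3.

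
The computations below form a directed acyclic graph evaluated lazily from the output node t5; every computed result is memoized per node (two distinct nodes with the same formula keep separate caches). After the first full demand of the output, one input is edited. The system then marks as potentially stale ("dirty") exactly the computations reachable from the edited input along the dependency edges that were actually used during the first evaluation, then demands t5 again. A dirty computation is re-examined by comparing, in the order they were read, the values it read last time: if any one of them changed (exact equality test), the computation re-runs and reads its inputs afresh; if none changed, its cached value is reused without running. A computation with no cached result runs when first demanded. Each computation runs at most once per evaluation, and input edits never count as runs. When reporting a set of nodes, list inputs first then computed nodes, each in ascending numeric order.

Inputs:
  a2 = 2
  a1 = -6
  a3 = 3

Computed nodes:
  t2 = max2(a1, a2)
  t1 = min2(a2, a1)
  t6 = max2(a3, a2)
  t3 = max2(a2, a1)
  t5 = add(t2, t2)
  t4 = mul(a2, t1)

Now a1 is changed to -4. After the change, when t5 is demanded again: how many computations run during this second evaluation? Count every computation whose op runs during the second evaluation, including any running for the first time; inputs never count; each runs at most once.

1 computations run: t2.
Note the absorption at t2: it re-runs yet its value is the same, leaving the output's value untouched.

First demand of the output computes:
  t2 = max2(-6, 2) = 2
  t5 = add(2, 2) = 4

After the edit, cleaning proceeds:
  t2: a read changed (a1 -6->-4) — executes, giving 2 — identical to its old value.
  t5: dirty, but its reads are unchanged (t2 unchanged, t2 unchanged); cached 4 stands.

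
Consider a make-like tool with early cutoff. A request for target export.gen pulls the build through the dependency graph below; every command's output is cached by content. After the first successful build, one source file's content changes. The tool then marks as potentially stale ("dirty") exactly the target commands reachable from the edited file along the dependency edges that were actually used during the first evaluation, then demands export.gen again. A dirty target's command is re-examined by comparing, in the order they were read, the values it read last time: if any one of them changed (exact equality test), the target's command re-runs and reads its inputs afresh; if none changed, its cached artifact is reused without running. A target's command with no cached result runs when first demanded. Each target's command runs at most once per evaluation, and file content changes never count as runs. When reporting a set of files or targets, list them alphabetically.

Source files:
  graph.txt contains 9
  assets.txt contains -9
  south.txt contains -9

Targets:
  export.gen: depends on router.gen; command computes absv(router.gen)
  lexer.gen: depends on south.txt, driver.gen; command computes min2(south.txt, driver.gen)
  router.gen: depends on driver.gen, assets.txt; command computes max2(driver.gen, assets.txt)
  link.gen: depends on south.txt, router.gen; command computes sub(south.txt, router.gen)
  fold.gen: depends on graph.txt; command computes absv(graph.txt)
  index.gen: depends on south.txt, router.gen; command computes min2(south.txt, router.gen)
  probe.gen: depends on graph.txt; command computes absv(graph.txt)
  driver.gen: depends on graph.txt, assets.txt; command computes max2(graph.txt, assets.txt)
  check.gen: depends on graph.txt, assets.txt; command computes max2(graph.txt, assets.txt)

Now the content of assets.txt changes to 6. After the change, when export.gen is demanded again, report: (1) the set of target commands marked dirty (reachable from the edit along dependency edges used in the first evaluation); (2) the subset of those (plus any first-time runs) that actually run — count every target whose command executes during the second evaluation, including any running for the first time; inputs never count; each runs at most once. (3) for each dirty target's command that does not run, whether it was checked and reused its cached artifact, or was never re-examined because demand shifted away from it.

The edit dirties: driver.gen, export.gen, router.gen.
2 target commands run: driver.gen, router.gen.
Cache hits after checking: export.gen.
Note where the cutoff bites: export.gen is checked, finds nothing changed, and keeps its cache.

First demand of the output computes:
  driver.gen = max2(9, -9) = 9
  router.gen = max2(9, -9) = 9
  export.gen = absv(9) = 9

After the edit, cleaning proceeds:
  driver.gen: a read changed (assets.txt -9->6) — executes, giving 9 — identical to its old value.
  router.gen: a read changed (assets.txt -9->6) — executes, giving 9 — identical to its old value.
  export.gen: dirty, but its reads are unchanged (router.gen unchanged); cached 9 stands.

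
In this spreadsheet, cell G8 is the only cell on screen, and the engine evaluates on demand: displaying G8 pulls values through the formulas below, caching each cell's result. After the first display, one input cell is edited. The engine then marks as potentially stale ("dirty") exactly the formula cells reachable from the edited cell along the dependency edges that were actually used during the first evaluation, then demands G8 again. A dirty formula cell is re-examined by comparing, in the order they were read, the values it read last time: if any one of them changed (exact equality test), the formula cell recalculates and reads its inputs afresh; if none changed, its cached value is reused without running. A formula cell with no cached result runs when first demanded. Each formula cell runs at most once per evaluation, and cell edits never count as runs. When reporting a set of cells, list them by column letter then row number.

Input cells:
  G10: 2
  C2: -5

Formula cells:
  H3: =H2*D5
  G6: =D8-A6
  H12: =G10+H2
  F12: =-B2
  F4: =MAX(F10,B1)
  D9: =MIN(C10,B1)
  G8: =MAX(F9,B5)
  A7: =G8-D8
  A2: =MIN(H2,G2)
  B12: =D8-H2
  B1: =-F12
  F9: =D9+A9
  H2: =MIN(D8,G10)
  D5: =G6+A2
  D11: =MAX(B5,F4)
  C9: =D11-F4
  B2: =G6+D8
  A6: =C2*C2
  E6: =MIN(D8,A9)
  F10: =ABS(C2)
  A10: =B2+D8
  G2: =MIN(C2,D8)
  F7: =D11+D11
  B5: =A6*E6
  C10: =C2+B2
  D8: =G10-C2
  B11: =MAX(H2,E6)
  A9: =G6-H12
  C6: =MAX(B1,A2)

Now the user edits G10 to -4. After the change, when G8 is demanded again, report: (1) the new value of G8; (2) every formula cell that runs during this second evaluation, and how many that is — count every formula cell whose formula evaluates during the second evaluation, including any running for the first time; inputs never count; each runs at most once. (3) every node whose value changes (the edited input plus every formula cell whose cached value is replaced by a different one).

G8 now evaluates to -44.
Run set: A9, B1, B2, B5, C10, D8, D9, E6, F9, F12, G6, G8, H2, H12 (14 run).
Changed values: A9, B1, B2, B5, C10, D8, D9, E6, F9, F12, G6, G8, G10, H2, H12.

Initial pass — values computed on the first demand:
  A6 = -5 * -5 = 25
  D8 = 2 - -5 = 7
  G6 = 7 - 25 = -18
  B2 = -18 + 7 = -11
  C10 = -5 + -11 = -16
  F12 = -(-11) = 11
  B1 = -(11) = -11
  D9 = MIN(-16, -11) = -16
  H2 = MIN(7, 2) = 2
  H12 = 2 + 2 = 4
  A9 = -18 - 4 = -22
  E6 = MIN(7, -22) = -22
  B5 = 25 * -22 = -550
  F9 = -16 + -22 = -38
  G8 = MAX(-38, -550) = -38

Second demand — change propagation:
  D8: re-runs because G10 2->-4; new result 1.
  G6: re-runs because D8 7->1; new result -24.
  B2: re-runs because G6 -18->-24; D8 7->1; new result -23.
  C10: re-runs because B2 -11->-23; new result -28.
  F12: re-runs because B2 -11->-23; new result 23.
  B1: re-runs because F12 11->23; new result -23.
  D9: re-runs because C10 -16->-28; B1 -11->-23; new result -28.
  H2: re-runs because D8 7->1; G10 2->-4; new result -4.
  H12: re-runs because G10 2->-4; H2 2->-4; new result -8.
  A9: re-runs because G6 -18->-24; H12 4->-8; new result -16.
  E6: re-runs because D8 7->1; A9 -22->-16; new result -16.
  B5: re-runs because E6 -22->-16; new result -400.
  F9: re-runs because D9 -16->-28; A9 -22->-16; new result -44.
  G8: re-runs because F9 -38->-44; B5 -550->-400; new result -44.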